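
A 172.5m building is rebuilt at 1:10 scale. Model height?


Model size = real / scale
= 172.5 / 10
= 17.2500 m

17.2500 m


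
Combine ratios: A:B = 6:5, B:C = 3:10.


Match B: multiply A:B by 3 → 18:15
Multiply B:C by 5 → 15:50
Combined: 18:15:50
GCD = 1
= 18:15:50

18:15:50


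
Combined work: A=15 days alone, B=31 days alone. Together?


Rate of A = 1/15 per day
Rate of B = 1/31 per day
Combined rate = 1/15 + 1/31 = 46/465 ≈ 0.0989 per day
Days = 1 / combined rate = 465/46
≈ 10.11 days

10.11 days


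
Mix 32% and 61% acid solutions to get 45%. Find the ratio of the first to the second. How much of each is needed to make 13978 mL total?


Let x parts of 32% mix with y parts of 61%.
32x + 61y = 45(x + y)
32x + 61y = 45x + 45y
x(32 - 45) = y(45 - 61)
x/y = (61 - 45)/(45 - 32) = 16/13
Simplify: 16:13
Total parts = 29; one part = 13978/29 = 482.00 mL
32% solution: 16×482.00 = 7712.00 mL
61% solution: 13×482.00 = 6266.00 mL
= ratio 16:13; 7712.00 mL and 6266.00 mL

ratio 16:13; 7712.00 mL and 6266.00 mL


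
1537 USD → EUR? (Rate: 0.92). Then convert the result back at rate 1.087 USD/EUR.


Amount × rate = 1537 × 0.92 = 1414.04 EUR
Round-trip: 1414.04 × 1.087 = 1537.06 USD
= 1414.04 EUR, then 1537.06 USD

1414.04 EUR, then 1537.06 USD


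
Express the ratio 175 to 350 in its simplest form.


GCD(175, 350) = 175
175/175 : 350/175
= 1:2

1:2


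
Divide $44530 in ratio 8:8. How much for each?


Total parts = 8 + 8 = 16
Part 1: 44530 × 8/16 = 22265.00
Part 2: 44530 × 8/16 = 22265.00
= Part 1: $22265.00, Part 2: $22265.00

Part 1: $22265.00, Part 2: $22265.00


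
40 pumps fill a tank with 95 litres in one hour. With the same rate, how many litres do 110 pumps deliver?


Direct proportion: y/x = constant
k = 95/40 = 2.3750
y₂ = k × 110 = 95 × 110 / 40 = 10450/40
= 261.25

261.25


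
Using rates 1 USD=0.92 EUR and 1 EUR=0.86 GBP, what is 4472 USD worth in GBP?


Step 1: 4472 USD × 0.92 = 4114.24 EUR
Step 2: 4114.24 EUR × 0.86 = 3538.25 GBP
Implied rate USD→GBP = 0.92 × 0.86 = 0.7912
= 3538.25 GBP

3538.25 GBP


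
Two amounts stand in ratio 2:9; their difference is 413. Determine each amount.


Let A = 2k, B = 9k.
9k - 2k = 413
7k = 413 → k = 413/7 = 59
A = 2×59 = 118, B = 9×59 = 531
= A = 118, B = 531

A = 118, B = 531


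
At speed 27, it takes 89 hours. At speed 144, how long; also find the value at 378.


Inverse proportion: x × y = constant
k = 27 × 89 = 2403
At x=144: k/144 = 16.69
At x=378: k/378 = 6.36
= 16.69 and 6.36

16.69 and 6.36


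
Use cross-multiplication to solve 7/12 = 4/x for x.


Cross multiply: 7 × x = 12 × 4
7x = 48
x = 48 / 7
= 6.86

6.86


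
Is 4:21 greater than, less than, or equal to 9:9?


4/21 = 0.1905
9/9 = 1.0000
0.1905 < 1.0000, so 4:21 is less
= less than

less than


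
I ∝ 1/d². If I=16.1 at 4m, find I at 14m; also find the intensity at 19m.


I₁d₁² = I₂d₂²
I at 14m = 16.1 × (4/14)² = 16.1 × 16/196 = 257.6/196 ≈ 1.3143
I at 19m = 16.1 × (4/19)² = 16.1 × 16/361 = 257.6/361 ≈ 0.7136
= 1.3143 and 0.7136

1.3143 and 0.7136


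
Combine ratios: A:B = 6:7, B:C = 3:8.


Match B: multiply A:B by 3 → 18:21
Multiply B:C by 7 → 21:56
Combined: 18:21:56
GCD = 1
= 18:21:56

18:21:56


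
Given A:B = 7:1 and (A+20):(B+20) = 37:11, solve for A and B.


Let A = 7k, B = 1k.
(7k + 20) / (1k + 20) = 37/11
Cross-multiply: 11(7k + 20) = 37(1k + 20)
77k + 220 = 37k + 740
77k - 37k = 740 - 220
40k = 520
k = 520/40 = 13
A = 7×13 = 91, B = 1×13 = 13
= A = 91, B = 13

A = 91, B = 13


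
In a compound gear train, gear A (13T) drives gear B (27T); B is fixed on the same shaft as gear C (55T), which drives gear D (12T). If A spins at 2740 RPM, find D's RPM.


Stage 1: RPM_B = RPM_A × t_A/t_B = 2740 × 13/27 = 35620/27 ≈ 1319.26
B and C share a shaft → RPM_C = RPM_B
Stage 2: RPM_D = RPM_C × t_C/t_D = RPM_A × (t_A×t_C)/(t_B×t_D)
Overall ratio = (13×55)/(27×12) = 715/324
RPM_D = 2740 × 715/324 = 1959100/324
≈ 6046.60 RPM

6046.60 RPM


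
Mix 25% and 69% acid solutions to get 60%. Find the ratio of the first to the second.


Let x parts of 25% mix with y parts of 69%.
25x + 69y = 60(x + y)
25x + 69y = 60x + 60y
x(25 - 60) = y(60 - 69)
x/y = (69 - 60)/(60 - 25) = 9/35
Simplify: 9:35
= 9:35

9:35


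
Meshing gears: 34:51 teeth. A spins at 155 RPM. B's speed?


Gear ratio = 34:51 = 2:3
RPM_B = RPM_A × (teeth_A / teeth_B)
= 155 × (34/51)
= 103.3 RPM

103.3 RPM


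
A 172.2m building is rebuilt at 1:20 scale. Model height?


Model size = real / scale
= 172.2 / 20
= 8.6100 m

8.6100 m


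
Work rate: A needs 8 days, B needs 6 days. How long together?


Rate of A = 1/8 per day
Rate of B = 1/6 per day
Combined rate = 1/8 + 1/6 = 14/48 ≈ 0.2917 per day
Days = 1 / combined rate = 48/14
≈ 3.43 days

3.43 days


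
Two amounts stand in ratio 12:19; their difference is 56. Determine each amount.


Let A = 12k, B = 19k.
19k - 12k = 56
7k = 56 → k = 56/7 = 8
A = 12×8 = 96, B = 19×8 = 152
= A = 96, B = 152

A = 96, B = 152


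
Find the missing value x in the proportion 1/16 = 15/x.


Cross multiply: 1 × x = 16 × 15
1x = 240
x = 240 / 1
= 240.00

240.00


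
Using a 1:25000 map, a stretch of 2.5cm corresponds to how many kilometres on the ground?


Real distance = map distance × scale
= 2.5cm × 25000
= 62500 cm = 625.0 m
= 0.625 km

0.625 km


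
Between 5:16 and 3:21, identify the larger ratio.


5/16 = 0.3125
3/21 = 0.1429
0.3125 > 0.1429, so 5:16 is greater
= 5:16

5:16


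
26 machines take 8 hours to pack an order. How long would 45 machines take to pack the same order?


Inverse proportion: x × y = constant
k = 26 × 8 = 208
y₂ = k / 45 = 208 / 45
= 4.62

4.62


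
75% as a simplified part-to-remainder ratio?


75% means 75 parts out of 100; remainder = 25
Part : remainder = 75:25
GCD = 25
= 3:1

3:1


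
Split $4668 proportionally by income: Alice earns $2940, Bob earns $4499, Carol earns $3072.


Total income = 2940 + 4499 + 3072 = $10511
Alice: $4668 × 2940/10511 = $1305.67
Bob: $4668 × 4499/10511 = $1998.03
Carol: $4668 × 3072/10511 = $1364.29
= Alice: $1305.67, Bob: $1998.03, Carol: $1364.29

Alice: $1305.67, Bob: $1998.03, Carol: $1364.29


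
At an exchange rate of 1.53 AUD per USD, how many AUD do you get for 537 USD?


Amount × rate = 537 × 1.53
= 821.61 AUD

821.61 AUD


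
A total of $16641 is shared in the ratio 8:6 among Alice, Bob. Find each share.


Total parts = 8 + 6 = 14
Alice: 16641 × 8/14 = 9509.14
Bob: 16641 × 6/14 = 7131.86
= Alice: $9509.14, Bob: $7131.86

Alice: $9509.14, Bob: $7131.86


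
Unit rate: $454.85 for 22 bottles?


Unit rate = total / quantity
= 454.85 / 22
= $20.68 per unit

$20.68 per unit


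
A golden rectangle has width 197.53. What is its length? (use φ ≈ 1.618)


φ = (1 + √5) / 2 ≈ 1.618
Length = width × φ = 197.53 × 1.618 = 319.60354
≈ 319.60

319.60


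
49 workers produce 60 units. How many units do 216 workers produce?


Direct proportion: y/x = constant
k = 60/49 ≈ 1.2245
y₂ = k × 216 = 60 × 216 / 49 = 12960/49
≈ 264.49

264.49


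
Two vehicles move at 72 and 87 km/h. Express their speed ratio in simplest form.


Ratio = 72:87
GCD = 3
Simplified = 24:29
Time ratio (same distance) = 29:24
Speed ratio = 24:29

24:29


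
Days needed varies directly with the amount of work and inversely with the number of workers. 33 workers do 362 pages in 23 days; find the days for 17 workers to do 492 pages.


Days ∝ work / workers, so d₂ = d₁ × (m₁/m₂) × (w₂/w₁)
Workers factor (inverse): 33/17 ≈ 1.9412
Work factor (direct): 492/362 ≈ 1.3591
d₂ = 23 × 33/17 × 492/362 = (23 × 33 × 492) / (17 × 362) = 373428/6154
≈ 60.68 days

60.68 days


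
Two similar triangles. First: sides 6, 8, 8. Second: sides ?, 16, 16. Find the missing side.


Scale factor = 16/8 = 2
Missing side = 6 × 2
= 12.0

12.0


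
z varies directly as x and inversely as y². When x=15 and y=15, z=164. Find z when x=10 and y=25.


z = k·x/y²
Solve for k using the known point: k = z·y²/x = 164×225/15 = 36900/15 = 2460.0000
Now evaluate at x=10, y=25:
z = k × 10 / 625 = (36900 × 10) / (15 × 625) = 369000/9375
= 39.3600

39.3600


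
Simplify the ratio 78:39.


GCD(78, 39) = 39
78/39 : 39/39
= 2:1

2:1


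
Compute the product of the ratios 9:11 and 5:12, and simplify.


Compound ratio = (9×5) : (11×12)
= 45:132
GCD = 3
= 15:44

15:44


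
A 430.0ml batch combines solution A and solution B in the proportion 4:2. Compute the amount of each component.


Total parts = 4 + 2 = 6
solution A: 430.0 × 4/6 = 286.7ml
solution B: 430.0 × 2/6 = 143.3ml
= 286.7ml and 143.3ml

286.7ml and 143.3ml


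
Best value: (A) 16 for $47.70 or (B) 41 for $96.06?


Deal A: $47.70/16 = $2.9813/unit
Deal B: $96.06/41 = $2.3429/unit
B is cheaper per unit
= Deal B

Deal B


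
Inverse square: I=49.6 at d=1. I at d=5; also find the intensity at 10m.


I₁d₁² = I₂d₂²
I at 5m = 49.6 × (1/5)² = 49.6 × 1/25 = 49.6/25 = 1.9840
I at 10m = 49.6 × (1/10)² = 49.6 × 1/100 = 49.6/100 = 0.4960
= 1.9840 and 0.4960

1.9840 and 0.4960


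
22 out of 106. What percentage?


Percentage = (part / whole) × 100
= (22 / 106) × 100
≈ 20.75%

20.75%


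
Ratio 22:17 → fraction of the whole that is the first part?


Total parts = 22 + 17 = 39
First part: 22/39 = 22/39
= 22/39

22/39


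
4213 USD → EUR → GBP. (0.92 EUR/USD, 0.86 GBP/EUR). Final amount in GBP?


Step 1: 4213 USD × 0.92 = 3875.96 EUR
Step 2: 3875.96 EUR × 0.86 = 3333.33 GBP
Implied rate USD→GBP = 0.92 × 0.86 = 0.7912
= 3333.33 GBP

3333.33 GBP


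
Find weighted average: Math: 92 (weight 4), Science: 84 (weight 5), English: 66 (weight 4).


Numerator = 92×4 + 84×5 + 66×4
= 368 + 420 + 264
= 1052
Total weight = 13
Weighted avg = 1052/13
= 80.92

80.92


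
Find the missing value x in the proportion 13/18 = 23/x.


Cross multiply: 13 × x = 18 × 23
13x = 414
x = 414 / 13
= 31.85

31.85


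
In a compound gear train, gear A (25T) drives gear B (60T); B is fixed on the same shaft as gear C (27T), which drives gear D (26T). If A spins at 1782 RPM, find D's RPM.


Stage 1: RPM_B = RPM_A × t_A/t_B = 1782 × 25/60 = 44550/60 = 742.50
B and C share a shaft → RPM_C = RPM_B
Stage 2: RPM_D = RPM_C × t_C/t_D = RPM_A × (t_A×t_C)/(t_B×t_D)
Overall ratio = (25×27)/(60×26) = 675/1560
RPM_D = 1782 × 675/1560 = 1202850/1560
≈ 771.06 RPM

771.06 RPM


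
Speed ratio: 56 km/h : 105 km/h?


Ratio = 56:105
GCD = 7
Simplified = 8:15
Time ratio (same distance) = 15:8
Speed ratio = 8:15

8:15


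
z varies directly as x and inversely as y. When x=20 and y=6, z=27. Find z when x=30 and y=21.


z = k·x/y
Solve for k using the known point: k = z·y/x = 27×6/20 = 162/20 = 8.1000
Now evaluate at x=30, y=21:
z = k × 30 / 21 = (162 × 30) / (20 × 21) = 4860/420
≈ 11.5714

11.5714


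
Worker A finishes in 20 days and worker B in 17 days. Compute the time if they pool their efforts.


Rate of A = 1/20 per day
Rate of B = 1/17 per day
Combined rate = 1/20 + 1/17 = 37/340 ≈ 0.1088 per day
Days = 1 / combined rate = 340/37
≈ 9.19 days

9.19 days


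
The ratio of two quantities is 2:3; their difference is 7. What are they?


Let A = 2k, B = 3k.
3k - 2k = 7
1k = 7 → k = 7/1 = 7
A = 2×7 = 14, B = 3×7 = 21
= A = 14, B = 21

A = 14, B = 21


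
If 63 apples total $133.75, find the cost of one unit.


Unit rate = total / quantity
= 133.75 / 63
= $2.12 per unit

$2.12 per unit


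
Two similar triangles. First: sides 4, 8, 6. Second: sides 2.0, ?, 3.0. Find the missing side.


Scale factor = 2.0/4 = 0.5
Missing side = 8 × 0.5
= 4.0

4.0


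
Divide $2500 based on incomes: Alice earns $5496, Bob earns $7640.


Total income = 5496 + 7640 = $13136
Alice: $2500 × 5496/13136 = $1045.98
Bob: $2500 × 7640/13136 = $1454.02
= Alice: $1045.98, Bob: $1454.02

Alice: $1045.98, Bob: $1454.02


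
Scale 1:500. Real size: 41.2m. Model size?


Model size = real / scale
= 41.2 / 500
= 0.0824 m

0.0824 m


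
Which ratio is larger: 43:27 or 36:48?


43/27 = 1.5926
36/48 = 0.7500
1.5926 > 0.7500, so 43:27 is greater
= 43:27

43:27


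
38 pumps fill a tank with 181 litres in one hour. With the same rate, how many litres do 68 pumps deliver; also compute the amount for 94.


Direct proportion: y/x = constant
k = 181/38 ≈ 4.7632
y at x=68: k × 68 = 181 × 68 / 38 = 12308/38 ≈ 323.89
y at x=94: k × 94 = 181 × 94 / 38 = 17014/38 ≈ 447.74
= 323.89 and 447.74

323.89 and 447.74


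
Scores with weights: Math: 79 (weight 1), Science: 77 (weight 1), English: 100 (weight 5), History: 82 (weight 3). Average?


Numerator = 79×1 + 77×1 + 100×5 + 82×3
= 79 + 77 + 500 + 246
= 902
Total weight = 10
Weighted avg = 902/10
= 90.20

90.20


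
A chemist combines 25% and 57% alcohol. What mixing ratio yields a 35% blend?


Let x parts of 25% mix with y parts of 57%.
25x + 57y = 35(x + y)
25x + 57y = 35x + 35y
x(25 - 35) = y(35 - 57)
x/y = (57 - 35)/(35 - 25) = 22/10
Simplify: 11:5
= 11:5

11:5


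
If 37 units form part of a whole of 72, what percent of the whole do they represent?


Percentage = (part / whole) × 100
= (37 / 72) × 100
≈ 51.39%

51.39%


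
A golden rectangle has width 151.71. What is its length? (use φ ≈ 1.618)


φ = (1 + √5) / 2 ≈ 1.618
Length = width × φ = 151.71 × 1.618 = 245.46678
≈ 245.47

245.47


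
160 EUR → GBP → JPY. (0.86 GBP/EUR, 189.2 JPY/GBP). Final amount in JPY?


Step 1: 160 EUR × 0.86 = 137.60 GBP
Step 2: 137.60 GBP × 189.2 = 26033.92 JPY
Implied rate EUR→JPY = 0.86 × 189.2 = 162.7120
= 26033.92 JPY

26033.92 JPY


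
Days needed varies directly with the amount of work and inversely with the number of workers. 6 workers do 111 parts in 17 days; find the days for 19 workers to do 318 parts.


Days ∝ work / workers, so d₂ = d₁ × (m₁/m₂) × (w₂/w₁)
Workers factor (inverse): 6/19 ≈ 0.3158
Work factor (direct): 318/111 ≈ 2.8649
d₂ = 17 × 6/19 × 318/111 = (17 × 6 × 318) / (19 × 111) = 32436/2109
≈ 15.38 days

15.38 days


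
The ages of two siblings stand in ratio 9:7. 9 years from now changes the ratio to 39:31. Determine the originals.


Let A = 9k, B = 7k.
(9k + 9) / (7k + 9) = 39/31
Cross-multiply: 31(9k + 9) = 39(7k + 9)
279k + 279 = 273k + 351
279k - 273k = 351 - 279
6k = 72
k = 72/6 = 12
A = 9×12 = 108, B = 7×12 = 84
= A = 108, B = 84

A = 108, B = 84


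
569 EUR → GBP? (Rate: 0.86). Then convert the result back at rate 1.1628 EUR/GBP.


Amount × rate = 569 × 0.86 = 489.34 GBP
Round-trip: 489.34 × 1.1628 = 569.00 EUR
= 489.34 GBP, then 569.00 EUR

489.34 GBP, then 569.00 EUR


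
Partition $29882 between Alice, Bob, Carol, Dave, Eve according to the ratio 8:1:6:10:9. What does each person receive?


Total parts = 8 + 1 + 6 + 10 + 9 = 34
Alice: 29882 × 8/34 = 7031.06
Bob: 29882 × 1/34 = 878.88
Carol: 29882 × 6/34 = 5273.29
Dave: 29882 × 10/34 = 8788.82
Eve: 29882 × 9/34 = 7909.94
= Alice: $7031.06, Bob: $878.88, Carol: $5273.29, Dave: $8788.82, Eve: $7909.94

Alice: $7031.06, Bob: $878.88, Carol: $5273.29, Dave: $8788.82, Eve: $7909.94


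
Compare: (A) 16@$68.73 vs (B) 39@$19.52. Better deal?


Deal A: $68.73/16 = $4.2956/unit
Deal B: $19.52/39 = $0.5005/unit
B is cheaper per unit
= Deal B

Deal B


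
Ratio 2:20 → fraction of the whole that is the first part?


Total parts = 2 + 20 = 22
First part: 2/22 = 1/11
= 1/11

1/11


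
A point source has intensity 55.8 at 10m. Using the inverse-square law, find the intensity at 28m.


I₁d₁² = I₂d₂²
I₂ = I₁ × (d₁/d₂)²
= 55.8 × (10/28)²
= 55.8 × 100/784
= 5580/784
≈ 7.1173

7.1173


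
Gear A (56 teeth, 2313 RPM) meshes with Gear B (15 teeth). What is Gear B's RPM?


Gear ratio = 56:15 = 56:15
RPM_B = RPM_A × (teeth_A / teeth_B)
= 2313 × (56/15)
= 8635.2 RPM

8635.2 RPM


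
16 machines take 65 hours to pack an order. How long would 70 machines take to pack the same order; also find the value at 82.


Inverse proportion: x × y = constant
k = 16 × 65 = 1040
At x=70: k/70 = 14.86
At x=82: k/82 = 12.68
= 14.86 and 12.68

14.86 and 12.68


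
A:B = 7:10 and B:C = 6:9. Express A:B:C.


Match B: multiply A:B by 6 → 42:60
Multiply B:C by 10 → 60:90
Combined: 42:60:90
GCD = 6
= 7:10:15

7:10:15


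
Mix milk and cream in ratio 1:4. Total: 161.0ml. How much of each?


Total parts = 1 + 4 = 5
milk: 161.0 × 1/5 = 32.2ml
cream: 161.0 × 4/5 = 128.8ml
= 32.2ml and 128.8ml

32.2ml and 128.8ml


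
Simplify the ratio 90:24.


GCD(90, 24) = 6
90/6 : 24/6
= 15:4

15:4


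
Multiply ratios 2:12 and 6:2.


Compound ratio = (2×6) : (12×2)
= 12:24
GCD = 12
= 1:2

1:2


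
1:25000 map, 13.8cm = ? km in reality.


Real distance = map distance × scale
= 13.8cm × 25000
= 345000 cm = 3450.0 m
= 3.450 km

3.450 km


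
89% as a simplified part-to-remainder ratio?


89% means 89 parts out of 100; remainder = 11
Part : remainder = 89:11
GCD = 1
= 89:11

89:11


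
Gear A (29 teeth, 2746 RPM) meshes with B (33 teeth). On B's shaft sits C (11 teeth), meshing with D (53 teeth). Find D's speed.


Stage 1: RPM_B = RPM_A × t_A/t_B = 2746 × 29/33 = 79634/33 ≈ 2413.15
B and C share a shaft → RPM_C = RPM_B
Stage 2: RPM_D = RPM_C × t_C/t_D = RPM_A × (t_A×t_C)/(t_B×t_D)
Overall ratio = (29×11)/(33×53) = 319/1749
RPM_D = 2746 × 319/1749 = 875974/1749
≈ 500.84 RPM

500.84 RPM


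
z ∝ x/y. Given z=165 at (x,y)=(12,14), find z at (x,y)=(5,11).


z = k·x/y
Solve for k using the known point: k = z·y/x = 165×14/12 = 2310/12 = 192.5000
Now evaluate at x=5, y=11:
z = k × 5 / 11 = (2310 × 5) / (12 × 11) = 11550/132
= 87.5000

87.5000


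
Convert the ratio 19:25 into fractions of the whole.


Total parts = 19 + 25 = 44
First part: 19/44 = 19/44
Second part: 25/44 = 25/44
= 19/44 and 25/44

19/44 and 25/44


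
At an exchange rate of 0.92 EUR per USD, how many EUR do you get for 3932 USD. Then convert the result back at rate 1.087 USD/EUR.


Amount × rate = 3932 × 0.92 = 3617.44 EUR
Round-trip: 3617.44 × 1.087 = 3932.16 USD
= 3617.44 EUR, then 3932.16 USD

3617.44 EUR, then 3932.16 USD


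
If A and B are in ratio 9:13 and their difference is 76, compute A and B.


Let A = 9k, B = 13k.
13k - 9k = 76
4k = 76 → k = 76/4 = 19
A = 9×19 = 171, B = 13×19 = 247
= A = 171, B = 247

A = 171, B = 247


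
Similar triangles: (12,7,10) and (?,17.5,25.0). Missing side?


Scale factor = 17.5/7 = 2.5
Missing side = 12 × 2.5
= 30.0

30.0


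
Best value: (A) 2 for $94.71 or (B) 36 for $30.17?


Deal A: $94.71/2 = $47.3550/unit
Deal B: $30.17/36 = $0.8381/unit
B is cheaper per unit
= Deal B

Deal B


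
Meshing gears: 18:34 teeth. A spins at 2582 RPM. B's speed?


Gear ratio = 18:34 = 9:17
RPM_B = RPM_A × (teeth_A / teeth_B)
= 2582 × (18/34)
= 1366.9 RPM

1366.9 RPM


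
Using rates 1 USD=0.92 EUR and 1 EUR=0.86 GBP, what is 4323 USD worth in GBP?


Step 1: 4323 USD × 0.92 = 3977.16 EUR
Step 2: 3977.16 EUR × 0.86 = 3420.36 GBP
Implied rate USD→GBP = 0.92 × 0.86 = 0.7912
= 3420.36 GBP

3420.36 GBP


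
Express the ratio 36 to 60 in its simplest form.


GCD(36, 60) = 12
36/12 : 60/12
= 3:5

3:5


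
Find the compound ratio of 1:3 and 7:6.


Compound ratio = (1×7) : (3×6)
= 7:18
GCD = 1
= 7:18

7:18


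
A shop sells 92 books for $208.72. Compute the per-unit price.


Unit rate = total / quantity
= 208.72 / 92
= $2.27 per unit

$2.27 per unit


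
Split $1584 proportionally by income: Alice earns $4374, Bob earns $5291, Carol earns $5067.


Total income = 4374 + 5291 + 5067 = $14732
Alice: $1584 × 4374/14732 = $470.30
Bob: $1584 × 5291/14732 = $568.89
Carol: $1584 × 5067/14732 = $544.81
= Alice: $470.30, Bob: $568.89, Carol: $544.81

Alice: $470.30, Bob: $568.89, Carol: $544.81


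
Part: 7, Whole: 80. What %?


Percentage = (part / whole) × 100
= (7 / 80) × 100
= 8.75%

8.75%


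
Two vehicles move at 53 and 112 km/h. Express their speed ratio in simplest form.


Ratio = 53:112
GCD = 1
Simplified = 53:112
Time ratio (same distance) = 112:53
Speed ratio = 53:112

53:112


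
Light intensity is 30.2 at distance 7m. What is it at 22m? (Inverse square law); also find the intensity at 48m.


I₁d₁² = I₂d₂²
I at 22m = 30.2 × (7/22)² = 30.2 × 49/484 = 1479.8/484 ≈ 3.0574
I at 48m = 30.2 × (7/48)² = 30.2 × 49/2304 = 1479.8/2304 ≈ 0.6423
= 3.0574 and 0.6423

3.0574 and 0.6423


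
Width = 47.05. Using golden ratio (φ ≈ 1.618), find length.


φ = (1 + √5) / 2 ≈ 1.618
Length = width × φ = 47.05 × 1.618 = 76.1269
≈ 76.13

76.13


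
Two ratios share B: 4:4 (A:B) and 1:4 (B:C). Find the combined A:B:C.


Match B: multiply A:B by 1 → 4:4
Multiply B:C by 4 → 4:16
Combined: 4:4:16
GCD = 4
= 1:1:4

1:1:4


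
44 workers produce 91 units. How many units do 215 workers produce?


Direct proportion: y/x = constant
k = 91/44 ≈ 2.0682
y₂ = k × 215 = 91 × 215 / 44 = 19565/44
≈ 444.66

444.66


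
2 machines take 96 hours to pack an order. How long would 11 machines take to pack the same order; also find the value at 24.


Inverse proportion: x × y = constant
k = 2 × 96 = 192
At x=11: k/11 = 17.45
At x=24: k/24 = 8.00
= 17.45 and 8.00

17.45 and 8.00


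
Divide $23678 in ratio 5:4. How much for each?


Total parts = 5 + 4 = 9
Part 1: 23678 × 5/9 = 13154.44
Part 2: 23678 × 4/9 = 10523.56
= Part 1: $13154.44, Part 2: $10523.56

Part 1: $13154.44, Part 2: $10523.56


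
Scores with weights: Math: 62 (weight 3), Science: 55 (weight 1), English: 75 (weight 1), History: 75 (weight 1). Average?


Numerator = 62×3 + 55×1 + 75×1 + 75×1
= 186 + 55 + 75 + 75
= 391
Total weight = 6
Weighted avg = 391/6
= 65.17

65.17


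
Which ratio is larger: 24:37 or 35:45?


24/37 = 0.6486
35/45 = 0.7778
0.6486 < 0.7778, so 24:37 is less
= 35:45

35:45


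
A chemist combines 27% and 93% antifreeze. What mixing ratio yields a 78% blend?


Let x parts of 27% mix with y parts of 93%.
27x + 93y = 78(x + y)
27x + 93y = 78x + 78y
x(27 - 78) = y(78 - 93)
x/y = (93 - 78)/(78 - 27) = 15/51
Simplify: 5:17
= 5:17

5:17


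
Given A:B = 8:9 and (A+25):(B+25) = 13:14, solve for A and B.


Let A = 8k, B = 9k.
(8k + 25) / (9k + 25) = 13/14
Cross-multiply: 14(8k + 25) = 13(9k + 25)
112k + 350 = 117k + 325
112k - 117k = 325 - 350
-5k = -25
k = -25/-5 = 5
A = 8×5 = 40, B = 9×5 = 45
= A = 40, B = 45

A = 40, B = 45


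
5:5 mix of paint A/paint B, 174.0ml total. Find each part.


Total parts = 5 + 5 = 10
paint A: 174.0 × 5/10 = 87.0ml
paint B: 174.0 × 5/10 = 87.0ml
= 87.0ml and 87.0ml

87.0ml and 87.0ml


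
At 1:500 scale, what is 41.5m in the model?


Model size = real / scale
= 41.5 / 500
= 0.0830 m

0.0830 m


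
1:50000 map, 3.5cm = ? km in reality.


Real distance = map distance × scale
= 3.5cm × 50000
= 175000 cm = 1750.0 m
= 1.750 km

1.750 km


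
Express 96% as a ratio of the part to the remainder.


96% means 96 parts out of 100; remainder = 4
Part : remainder = 96:4
GCD = 4
= 24:1

24:1


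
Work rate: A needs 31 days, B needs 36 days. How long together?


Rate of A = 1/31 per day
Rate of B = 1/36 per day
Combined rate = 1/31 + 1/36 = 67/1116 ≈ 0.0600 per day
Days = 1 / combined rate = 1116/67
≈ 16.66 days

16.66 days


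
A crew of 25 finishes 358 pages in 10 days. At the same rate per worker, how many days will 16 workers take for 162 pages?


Days ∝ work / workers, so d₂ = d₁ × (m₁/m₂) × (w₂/w₁)
Workers factor (inverse): 25/16 = 1.5625
Work factor (direct): 162/358 ≈ 0.4525
d₂ = 10 × 25/16 × 162/358 = (10 × 25 × 162) / (16 × 358) = 40500/5728
≈ 7.07 days

7.07 days


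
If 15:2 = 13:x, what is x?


Cross multiply: 15 × x = 2 × 13
15x = 26
x = 26 / 15
= 1.73

1.73


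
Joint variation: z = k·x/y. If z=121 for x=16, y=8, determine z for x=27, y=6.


z = k·x/y
Solve for k using the known point: k = z·y/x = 121×8/16 = 968/16 = 60.5000
Now evaluate at x=27, y=6:
z = k × 27 / 6 = (968 × 27) / (16 × 6) = 26136/96
= 272.2500

272.2500


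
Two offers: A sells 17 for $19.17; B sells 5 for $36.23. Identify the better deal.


Deal A: $19.17/17 = $1.1276/unit
Deal B: $36.23/5 = $7.2460/unit
A is cheaper per unit
= Deal A

Deal A


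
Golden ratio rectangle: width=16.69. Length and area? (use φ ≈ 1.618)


φ = (1 + √5) / 2 ≈ 1.618
Length = width × φ = 16.69 × 1.618 = 27.00442
≈ 27.00
Area = width × length = 16.69 × 27.00442 = 450.7037698 ≈ 450.70
= Length: 27.00, Area: 450.70

Length: 27.00, Area: 450.70


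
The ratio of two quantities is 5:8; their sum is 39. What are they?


Let A = 5k, B = 8k.
5k + 8k = 39
13k = 39 → k = 39/13 = 3
A = 5×3 = 15, B = 8×3 = 24
= A = 15, B = 24

A = 15, B = 24


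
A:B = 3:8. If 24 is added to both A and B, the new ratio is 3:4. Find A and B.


Let A = 3k, B = 8k.
(3k + 24) / (8k + 24) = 3/4
Cross-multiply: 4(3k + 24) = 3(8k + 24)
12k + 96 = 24k + 72
12k - 24k = 72 - 96
-12k = -24
k = -24/-12 = 2
A = 3×2 = 6, B = 8×2 = 16
= A = 6, B = 16

A = 6, B = 16


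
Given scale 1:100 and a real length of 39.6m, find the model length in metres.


Model size = real / scale
= 39.6 / 100
= 0.3960 m

0.3960 m


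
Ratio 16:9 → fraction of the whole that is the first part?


Total parts = 16 + 9 = 25
First part: 16/25 = 16/25
= 16/25

16/25


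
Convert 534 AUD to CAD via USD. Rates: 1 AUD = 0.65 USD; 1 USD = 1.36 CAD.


Step 1: 534 AUD × 0.65 = 347.10 USD
Step 2: 347.10 USD × 1.36 = 472.06 CAD
Implied rate AUD→CAD = 0.65 × 1.36 = 0.8840
= 472.06 CAD

472.06 CAD


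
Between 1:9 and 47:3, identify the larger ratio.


1/9 = 0.1111
47/3 = 15.6667
0.1111 < 15.6667, so 1:9 is less
= 47:3

47:3


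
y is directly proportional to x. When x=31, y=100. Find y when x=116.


Direct proportion: y/x = constant
k = 100/31 ≈ 3.2258
y₂ = k × 116 = 100 × 116 / 31 = 11600/31
≈ 374.19

374.19


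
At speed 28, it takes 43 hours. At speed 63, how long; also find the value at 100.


Inverse proportion: x × y = constant
k = 28 × 43 = 1204
At x=63: k/63 = 19.11
At x=100: k/100 = 12.04
= 19.11 and 12.04

19.11 and 12.04


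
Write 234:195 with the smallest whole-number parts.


GCD(234, 195) = 39
234/39 : 195/39
= 6:5

6:5


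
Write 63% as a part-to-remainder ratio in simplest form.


63% means 63 parts out of 100; remainder = 37
Part : remainder = 63:37
GCD = 1
= 63:37

63:37


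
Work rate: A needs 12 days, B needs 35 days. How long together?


Rate of A = 1/12 per day
Rate of B = 1/35 per day
Combined rate = 1/12 + 1/35 = 47/420 ≈ 0.1119 per day
Days = 1 / combined rate = 420/47
≈ 8.94 days

8.94 days


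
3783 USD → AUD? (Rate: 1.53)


Amount × rate = 3783 × 1.53
= 5787.99 AUD

5787.99 AUD


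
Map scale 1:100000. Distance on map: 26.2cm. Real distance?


Real distance = map distance × scale
= 26.2cm × 100000
= 2620000 cm = 26200.0 m
= 26.200 km

26.200 km


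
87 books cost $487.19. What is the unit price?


Unit rate = total / quantity
= 487.19 / 87
= $5.60 per unit

$5.60 per unit


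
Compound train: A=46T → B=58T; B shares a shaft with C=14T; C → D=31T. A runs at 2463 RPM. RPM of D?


Stage 1: RPM_B = RPM_A × t_A/t_B = 2463 × 46/58 = 113298/58 ≈ 1953.41
B and C share a shaft → RPM_C = RPM_B
Stage 2: RPM_D = RPM_C × t_C/t_D = RPM_A × (t_A×t_C)/(t_B×t_D)
Overall ratio = (46×14)/(58×31) = 644/1798
RPM_D = 2463 × 644/1798 = 1586172/1798
≈ 882.19 RPM

882.19 RPM


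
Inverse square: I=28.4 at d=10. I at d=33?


I₁d₁² = I₂d₂²
I₂ = I₁ × (d₁/d₂)²
= 28.4 × (10/33)²
= 28.4 × 100/1089
= 2840/1089
≈ 2.6079

2.6079


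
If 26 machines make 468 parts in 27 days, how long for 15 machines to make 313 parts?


Days ∝ work / workers, so d₂ = d₁ × (m₁/m₂) × (w₂/w₁)
Workers factor (inverse): 26/15 ≈ 1.7333
Work factor (direct): 313/468 ≈ 0.6688
d₂ = 27 × 26/15 × 313/468 = (27 × 26 × 313) / (15 × 468) = 219726/7020
= 31.30 days

31.30 days


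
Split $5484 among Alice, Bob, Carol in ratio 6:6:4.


Total parts = 6 + 6 + 4 = 16
Alice: 5484 × 6/16 = 2056.50
Bob: 5484 × 6/16 = 2056.50
Carol: 5484 × 4/16 = 1371.00
= Alice: $2056.50, Bob: $2056.50, Carol: $1371.00

Alice: $2056.50, Bob: $2056.50, Carol: $1371.00


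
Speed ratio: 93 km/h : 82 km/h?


Ratio = 93:82
GCD = 1
Simplified = 93:82
Time ratio (same distance) = 82:93
Speed ratio = 93:82

93:82


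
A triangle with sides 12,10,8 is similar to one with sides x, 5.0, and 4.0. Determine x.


Scale factor = 5.0/10 = 0.5
Missing side = 12 × 0.5
= 6.0

6.0


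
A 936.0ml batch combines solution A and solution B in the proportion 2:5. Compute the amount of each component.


Total parts = 2 + 5 = 7
solution A: 936.0 × 2/7 = 267.4ml
solution B: 936.0 × 5/7 = 668.6ml
= 267.4ml and 668.6ml

267.4ml and 668.6ml


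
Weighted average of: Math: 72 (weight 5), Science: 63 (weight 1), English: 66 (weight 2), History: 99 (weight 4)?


Numerator = 72×5 + 63×1 + 66×2 + 99×4
= 360 + 63 + 132 + 396
= 951
Total weight = 12
Weighted avg = 951/12
= 79.25

79.25


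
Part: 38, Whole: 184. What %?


Percentage = (part / whole) × 100
= (38 / 184) × 100
≈ 20.65%

20.65%


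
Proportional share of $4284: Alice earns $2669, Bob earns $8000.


Total income = 2669 + 8000 = $10669
Alice: $4284 × 2669/10669 = $1071.70
Bob: $4284 × 8000/10669 = $3212.30
= Alice: $1071.70, Bob: $3212.30

Alice: $1071.70, Bob: $3212.30


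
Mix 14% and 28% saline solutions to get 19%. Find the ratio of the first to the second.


Let x parts of 14% mix with y parts of 28%.
14x + 28y = 19(x + y)
14x + 28y = 19x + 19y
x(14 - 19) = y(19 - 28)
x/y = (28 - 19)/(19 - 14) = 9/5
Simplify: 9:5
= 9:5

9:5


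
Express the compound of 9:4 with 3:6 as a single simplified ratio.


Compound ratio = (9×3) : (4×6)
= 27:24
GCD = 3
= 9:8

9:8


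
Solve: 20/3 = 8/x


Cross multiply: 20 × x = 3 × 8
20x = 24
x = 24 / 20
= 1.20

1.20


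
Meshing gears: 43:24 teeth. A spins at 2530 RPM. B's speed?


Gear ratio = 43:24 = 43:24
RPM_B = RPM_A × (teeth_A / teeth_B)
= 2530 × (43/24)
= 4532.9 RPM

4532.9 RPM


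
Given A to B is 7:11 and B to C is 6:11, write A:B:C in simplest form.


Match B: multiply A:B by 6 → 42:66
Multiply B:C by 11 → 66:121
Combined: 42:66:121
GCD = 1
= 42:66:121

42:66:121


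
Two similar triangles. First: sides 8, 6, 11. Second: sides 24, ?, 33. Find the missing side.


Scale factor = 24/8 = 3
Missing side = 6 × 3
= 18.0

18.0


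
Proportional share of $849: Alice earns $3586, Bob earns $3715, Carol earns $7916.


Total income = 3586 + 3715 + 7916 = $15217
Alice: $849 × 3586/15217 = $200.07
Bob: $849 × 3715/15217 = $207.27
Carol: $849 × 7916/15217 = $441.66
= Alice: $200.07, Bob: $207.27, Carol: $441.66

Alice: $200.07, Bob: $207.27, Carol: $441.66


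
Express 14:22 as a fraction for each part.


Total parts = 14 + 22 = 36
First part: 14/36 = 7/18
Second part: 22/36 = 11/18
= 7/18 and 11/18

7/18 and 11/18


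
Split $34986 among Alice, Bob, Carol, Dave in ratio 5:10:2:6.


Total parts = 5 + 10 + 2 + 6 = 23
Alice: 34986 × 5/23 = 7605.65
Bob: 34986 × 10/23 = 15211.30
Carol: 34986 × 2/23 = 3042.26
Dave: 34986 × 6/23 = 9126.78
= Alice: $7605.65, Bob: $15211.30, Carol: $3042.26, Dave: $9126.78

Alice: $7605.65, Bob: $15211.30, Carol: $3042.26, Dave: $9126.78


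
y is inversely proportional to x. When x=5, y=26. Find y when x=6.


Inverse proportion: x × y = constant
k = 5 × 26 = 130
y₂ = k / 6 = 130 / 6
= 21.67

21.67


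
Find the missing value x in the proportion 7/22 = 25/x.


Cross multiply: 7 × x = 22 × 25
7x = 550
x = 550 / 7
= 78.57

78.57


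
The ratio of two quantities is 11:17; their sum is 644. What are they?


Let A = 11k, B = 17k.
11k + 17k = 644
28k = 644 → k = 644/28 = 23
A = 11×23 = 253, B = 17×23 = 391
= A = 253, B = 391

A = 253, B = 391


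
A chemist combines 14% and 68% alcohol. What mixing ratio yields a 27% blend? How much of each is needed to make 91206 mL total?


Let x parts of 14% mix with y parts of 68%.
14x + 68y = 27(x + y)
14x + 68y = 27x + 27y
x(14 - 27) = y(27 - 68)
x/y = (68 - 27)/(27 - 14) = 41/13
Simplify: 41:13
Total parts = 54; one part = 91206/54 = 1689.00 mL
14% solution: 41×1689.00 = 69249.00 mL
68% solution: 13×1689.00 = 21957.00 mL
= ratio 41:13; 69249.00 mL and 21957.00 mL

ratio 41:13; 69249.00 mL and 21957.00 mL


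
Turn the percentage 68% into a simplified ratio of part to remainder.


68% means 68 parts out of 100; remainder = 32
Part : remainder = 68:32
GCD = 4
= 17:8

17:8


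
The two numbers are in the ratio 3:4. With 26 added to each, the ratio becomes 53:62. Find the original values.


Let A = 3k, B = 4k.
(3k + 26) / (4k + 26) = 53/62
Cross-multiply: 62(3k + 26) = 53(4k + 26)
186k + 1612 = 212k + 1378
186k - 212k = 1378 - 1612
-26k = -234
k = -234/-26 = 9
A = 3×9 = 27, B = 4×9 = 36
= A = 27, B = 36

A = 27, B = 36


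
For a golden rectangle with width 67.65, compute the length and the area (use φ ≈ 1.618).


φ = (1 + √5) / 2 ≈ 1.618
Length = width × φ = 67.65 × 1.618 = 109.4577
≈ 109.46
Area = width × length = 67.65 × 109.4577 = 7404.813405 ≈ 7404.81
= Length: 109.46, Area: 7404.81

Length: 109.46, Area: 7404.81


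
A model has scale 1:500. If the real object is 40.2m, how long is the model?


Model size = real / scale
= 40.2 / 500
= 0.0804 m

0.0804 m


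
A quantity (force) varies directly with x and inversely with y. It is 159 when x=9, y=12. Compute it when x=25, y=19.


z = k·x/y
Solve for k using the known point: k = z·y/x = 159×12/9 = 1908/9 = 212.0000
Now evaluate at x=25, y=19:
z = k × 25 / 19 = (1908 × 25) / (9 × 19) = 47700/171
≈ 278.9474

278.9474


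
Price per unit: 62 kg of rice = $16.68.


Unit rate = total / quantity
= 16.68 / 62
= $0.27 per unit

$0.27 per unit


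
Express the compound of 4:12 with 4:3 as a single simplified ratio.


Compound ratio = (4×4) : (12×3)
= 16:36
GCD = 4
= 4:9

4:9


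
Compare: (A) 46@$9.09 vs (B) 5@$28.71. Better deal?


Deal A: $9.09/46 = $0.1976/unit
Deal B: $28.71/5 = $5.7420/unit
A is cheaper per unit
= Deal A

Deal A


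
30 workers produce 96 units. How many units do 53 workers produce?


Direct proportion: y/x = constant
k = 96/30 = 3.2000
y₂ = k × 53 = 96 × 53 / 30 = 5088/30
= 169.60

169.60


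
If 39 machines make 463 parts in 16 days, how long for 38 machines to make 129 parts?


Days ∝ work / workers, so d₂ = d₁ × (m₁/m₂) × (w₂/w₁)
Workers factor (inverse): 39/38 ≈ 1.0263
Work factor (direct): 129/463 ≈ 0.2786
d₂ = 16 × 39/38 × 129/463 = (16 × 39 × 129) / (38 × 463) = 80496/17594
≈ 4.58 days

4.58 days


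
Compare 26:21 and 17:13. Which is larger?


26/21 = 1.2381
17/13 = 1.3077
1.2381 < 1.3077, so 26:21 is less
= 17:13

17:13


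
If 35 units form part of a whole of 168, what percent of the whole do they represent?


Percentage = (part / whole) × 100
= (35 / 168) × 100
≈ 20.83%

20.83%


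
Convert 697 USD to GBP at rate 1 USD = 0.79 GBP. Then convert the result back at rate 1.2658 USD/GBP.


Amount × rate = 697 × 0.79 = 550.63 GBP
Round-trip: 550.63 × 1.2658 = 696.99 USD
= 550.63 GBP, then 696.99 USD

550.63 GBP, then 696.99 USD


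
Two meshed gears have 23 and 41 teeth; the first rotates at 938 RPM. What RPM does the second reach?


Gear ratio = 23:41 = 23:41
RPM_B = RPM_A × (teeth_A / teeth_B)
= 938 × (23/41)
= 526.2 RPM

526.2 RPM


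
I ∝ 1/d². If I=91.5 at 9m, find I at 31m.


I₁d₁² = I₂d₂²
I₂ = I₁ × (d₁/d₂)²
= 91.5 × (9/31)²
= 91.5 × 81/961
= 7411.5/961
≈ 7.7123

7.7123


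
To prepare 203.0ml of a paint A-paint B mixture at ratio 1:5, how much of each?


Total parts = 1 + 5 = 6
paint A: 203.0 × 1/6 = 33.8ml
paint B: 203.0 × 5/6 = 169.2ml
= 33.8ml and 169.2ml

33.8ml and 169.2ml


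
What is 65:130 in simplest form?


GCD(65, 130) = 65
65/65 : 130/65
= 1:2

1:2


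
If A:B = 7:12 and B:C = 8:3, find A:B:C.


Match B: multiply A:B by 8 → 56:96
Multiply B:C by 12 → 96:36
Combined: 56:96:36
GCD = 4
= 14:24:9

14:24:9


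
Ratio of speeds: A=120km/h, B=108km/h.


Ratio = 120:108
GCD = 12
Simplified = 10:9
Time ratio (same distance) = 9:10
Speed ratio = 10:9

10:9


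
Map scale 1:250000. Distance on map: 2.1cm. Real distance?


Real distance = map distance × scale
= 2.1cm × 250000
= 525000 cm = 5250.0 m
= 5.250 km

5.250 km


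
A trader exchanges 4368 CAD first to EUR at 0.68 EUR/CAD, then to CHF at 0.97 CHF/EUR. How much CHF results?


Step 1: 4368 CAD × 0.68 = 2970.24 EUR
Step 2: 2970.24 EUR × 0.97 = 2881.13 CHF
Implied rate CAD→CHF = 0.68 × 0.97 = 0.6596
= 2881.13 CHF

2881.13 CHF


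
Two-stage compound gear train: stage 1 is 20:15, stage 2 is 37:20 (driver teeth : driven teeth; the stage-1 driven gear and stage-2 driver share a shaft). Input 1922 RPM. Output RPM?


Stage 1: RPM_B = RPM_A × t_A/t_B = 1922 × 20/15 = 38440/15 ≈ 2562.67
B and C share a shaft → RPM_C = RPM_B
Stage 2: RPM_D = RPM_C × t_C/t_D = RPM_A × (t_A×t_C)/(t_B×t_D)
Overall ratio = (20×37)/(15×20) = 740/300
RPM_D = 1922 × 740/300 = 1422280/300
≈ 4740.93 RPM

4740.93 RPM


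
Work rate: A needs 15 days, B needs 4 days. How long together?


Rate of A = 1/15 per day
Rate of B = 1/4 per day
Combined rate = 1/15 + 1/4 = 19/60 ≈ 0.3167 per day
Days = 1 / combined rate = 60/19
≈ 3.16 days

3.16 days


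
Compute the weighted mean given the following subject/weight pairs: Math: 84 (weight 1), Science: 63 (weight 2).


Numerator = 84×1 + 63×2
= 84 + 126
= 210
Total weight = 3
Weighted avg = 210/3
= 70.00

70.00


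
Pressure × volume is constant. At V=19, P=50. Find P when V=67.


Inverse proportion: x × y = constant
k = 19 × 50 = 950
y₂ = k / 67 = 950 / 67
= 14.18

14.18


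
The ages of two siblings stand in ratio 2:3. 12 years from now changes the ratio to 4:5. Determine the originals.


Let A = 2k, B = 3k.
(2k + 12) / (3k + 12) = 4/5
Cross-multiply: 5(2k + 12) = 4(3k + 12)
10k + 60 = 12k + 48
10k - 12k = 48 - 60
-2k = -12
k = -12/-2 = 6
A = 2×6 = 12, B = 3×6 = 18
= A = 12, B = 18

A = 12, B = 18


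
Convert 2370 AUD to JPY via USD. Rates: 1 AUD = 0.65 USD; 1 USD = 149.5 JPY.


Step 1: 2370 AUD × 0.65 = 1540.50 USD
Step 2: 1540.50 USD × 149.5 = 230304.75 JPY
Implied rate AUD→JPY = 0.65 × 149.5 = 97.1750
= 230304.75 JPY

230304.75 JPY


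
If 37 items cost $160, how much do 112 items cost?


Direct proportion: y/x = constant
k = 160/37 ≈ 4.3243
y₂ = k × 112 = 160 × 112 / 37 = 17920/37
≈ 484.32

484.32


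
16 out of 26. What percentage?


Percentage = (part / whole) × 100
= (16 / 26) × 100
≈ 61.54%

61.54%


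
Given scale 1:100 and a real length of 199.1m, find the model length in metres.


Model size = real / scale
= 199.1 / 100
= 1.9910 m

1.9910 m


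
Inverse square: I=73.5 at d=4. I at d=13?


I₁d₁² = I₂d₂²
I₂ = I₁ × (d₁/d₂)²
= 73.5 × (4/13)²
= 73.5 × 16/169
= 1176/169
≈ 6.9586

6.9586


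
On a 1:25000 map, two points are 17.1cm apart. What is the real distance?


Real distance = map distance × scale
= 17.1cm × 25000
= 427500 cm = 4275.0 m
= 4.275 km

4.275 km
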